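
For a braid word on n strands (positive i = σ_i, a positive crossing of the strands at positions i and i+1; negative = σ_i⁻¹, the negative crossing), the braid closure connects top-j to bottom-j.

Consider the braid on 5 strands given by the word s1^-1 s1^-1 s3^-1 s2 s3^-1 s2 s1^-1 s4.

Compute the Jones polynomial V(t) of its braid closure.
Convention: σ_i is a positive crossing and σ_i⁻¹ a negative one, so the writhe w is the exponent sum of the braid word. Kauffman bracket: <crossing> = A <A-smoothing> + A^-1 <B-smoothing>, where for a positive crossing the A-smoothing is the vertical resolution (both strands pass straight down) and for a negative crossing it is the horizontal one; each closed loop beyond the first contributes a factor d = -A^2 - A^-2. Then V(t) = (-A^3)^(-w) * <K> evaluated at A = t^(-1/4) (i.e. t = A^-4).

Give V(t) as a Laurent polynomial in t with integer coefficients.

t - 1 + 2*t^-1 - 3*t^-2 + 3*t^-3 - 2*t^-4 + 2*t^-5 - t^-6

Derivation:
The presented braid s1^-1 s1^-1 s3^-1 s2 s3^-1 s2 s1^-1 s4 on 5 strands reduces by inverse Markov moves (closure unchanged at each step):
  Destabilize: the word has the form β·s4 where s4 occurs only as the final letter (β ∈ B_4); drop it and the last strand → 4 strands.
Reduced to β = s1^-1 s1^-1 s3^-1 s2 s3^-1 s2 s1^-1 on 4 strands, 7 crossings.
Compute on β:
Braid: s1^-1 s1^-1 s3^-1 s2 s3^-1 s2 s1^-1 on 4 strands, 7 crossings.
Writhe w = (#positive) - (#negative) = 2 - 5 = -3.
State-sum expansion of <K>. There are 2^7 = 128 states.
Smooth each crossing (0=||, 1=⌣⌢); contribution A^(Σ sign_k(1-2s_k)) * d^(L-1).
Tabulate the states by total A-exponent and number of loops L (A-exp: L × count):
  A^7: L=5 ×1
  A^5: L=4 ×7
  A^3: L=3 ×20, L=5 ×1
  A^1: L=2 ×27, L=4 ×8
  A^-1: L=1 ×15, L=3 ×19, L=5 ×1
  A^-3: L=2 ×17, L=4 ×4
  A^-5: L=3 ×7
  A^-7: L=4 ×1
Each group contributes A^e * Σ count * d^(L-1):
Powers of d = -A^2 - A^-2: d^2 = A^4 + 2 + A^-4; d^3 = -A^6 - 3*A^2 - 3*A^-2 - A^-6; d^4 = A^8 + 4*A^4 + 6 + 4*A^-4 + A^-8.
  A^7 * (d^4) = A^15 + 4*A^11 + 6*A^7 + 4*A^3 + A^-1
  A^5 * (7*d^3) = -7*A^11 - 21*A^7 - 21*A^3 - 7*A^-1
  A^3 * (20*d^2 + d^4) = A^11 + 24*A^7 + 46*A^3 + 24*A^-1 + A^-5
  A^1 * (27*d + 8*d^3) = -8*A^7 - 51*A^3 - 51*A^-1 - 8*A^-5
  A^-1 * (15 + 19*d^2 + d^4) = A^7 + 23*A^3 + 59*A^-1 + 23*A^-5 + A^-9
  A^-3 * (17*d + 4*d^3) = -4*A^3 - 29*A^-1 - 29*A^-5 - 4*A^-9
  A^-5 * (7*d^2) = 7*A^-1 + 14*A^-5 + 7*A^-9
  A^-7 * (d^3) = -A^-1 - 3*A^-5 - 3*A^-9 - A^-13
Summing the groups: <K> = A^15 - 2*A^11 + 2*A^7 - 3*A^3 + 3*A^-1 - 2*A^-5 + A^-9 - A^-13
Normalise by the writhe: (-A^3)^(-w) = (-A^3)^(3) = -A^9, so f(A) = -A^9 * <K> = -A^24 + 2*A^20 - 2*A^16 + 3*A^12 - 3*A^8 + 2*A^4 - 1 + A^-4.
Substitute A = t^(-1/4), i.e. A^e → t^(-e/4): V(t) = t - 1 + 2*t^-1 - 3*t^-2 + 3*t^-3 - 2*t^-4 + 2*t^-5 - t^-6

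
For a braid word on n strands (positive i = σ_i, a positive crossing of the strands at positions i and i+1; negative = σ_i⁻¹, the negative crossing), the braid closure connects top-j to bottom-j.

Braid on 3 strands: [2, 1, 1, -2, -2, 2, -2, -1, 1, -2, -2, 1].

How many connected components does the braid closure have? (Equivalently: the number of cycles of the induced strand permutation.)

Track the strand permutation on 3 strands, starting from identity.
  step 1: s2 swaps positions 2,3 -> [1 3 2]
  step 2: s1 swaps positions 1,2 -> [3 1 2]
  step 3: s1 swaps positions 1,2 -> [1 3 2]
  step 4: s2^-1 swaps positions 2,3 -> [1 2 3]
  step 5: s2^-1 swaps positions 2,3 -> [1 3 2]
  step 6: s2 swaps positions 2,3 -> [1 2 3]
  step 7: s2^-1 swaps positions 2,3 -> [1 3 2]
  step 8: s1^-1 swaps positions 1,2 -> [3 1 2]
  step 9: s1 swaps positions 1,2 -> [1 3 2]
  step 10: s2^-1 swaps positions 2,3 -> [1 2 3]
  step 11: s2^-1 swaps positions 2,3 -> [1 3 2]
  step 12: s1 swaps positions 1,2 -> [3 1 2]
Final permutation (position -> original strand): [3 1 2]
Closure components = cycle count of this permutation = 1.

Answer: 1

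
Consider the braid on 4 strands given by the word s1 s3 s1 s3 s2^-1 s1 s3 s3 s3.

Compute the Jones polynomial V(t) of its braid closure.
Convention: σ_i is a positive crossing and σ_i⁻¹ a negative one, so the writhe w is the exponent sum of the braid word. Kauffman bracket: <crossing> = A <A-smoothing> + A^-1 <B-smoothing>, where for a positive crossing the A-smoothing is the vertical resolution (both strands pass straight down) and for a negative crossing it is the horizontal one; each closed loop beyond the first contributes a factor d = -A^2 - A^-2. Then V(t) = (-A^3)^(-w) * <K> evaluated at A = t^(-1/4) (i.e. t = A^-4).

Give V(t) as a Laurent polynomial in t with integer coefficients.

t^11 - 2*t^10 + 2*t^9 - 3*t^8 + 2*t^7 - 2*t^6 + 2*t^5 + t^3

Derivation:
Braid: s1 s3 s1 s3 s2^-1 s1 s3 s3 s3 on 4 strands, 9 crossings.
Writhe w = (#positive) - (#negative) = 8 - 1 = 7.
State-sum expansion of <K>. There are 2^9 = 512 states.
Each crossing splits two ways (0=vertical, 1=horizontal). The state's weight is A^(#A-smoothings - #B-smoothings) * d^(loops - 1).
Tabulate the states by total A-exponent and number of loops L (A-exp: L × count):
  A^9: L=3 ×1
  A^7: L=2 ×8, L=4 ×1
  A^5: L=1 ×15, L=3 ×21
  A^3: L=2 ×60, L=4 ×24
  A^1: L=3 ×110, L=5 ×16
  A^-1: L=4 ×120, L=6 ×6
  A^-3: L=5 ×83, L=7 ×1
  A^-5: L=6 ×36
  A^-7: L=7 ×9
  A^-9: L=8 ×1
Each group contributes A^e * Σ count * d^(L-1):
Powers of d = -A^2 - A^-2: d^2 = A^4 + 2 + A^-4; d^3 = -A^6 - 3*A^2 - 3*A^-2 - A^-6; d^4 = A^8 + 4*A^4 + 6 + 4*A^-4 + A^-8; d^5 = -A^10 - 5*A^6 - 10*A^2 - 10*A^-2 - 5*A^-6 - A^-10; d^6 = A^12 + 6*A^8 + 15*A^4 + 20 + 15*A^-4 + 6*A^-8 + A^-12; d^7 = -A^14 - 7*A^10 - 21*A^6 - 35*A^2 - 35*A^-2 - 21*A^-6 - 7*A^-10 - A^-14.
  A^9 * (d^2) = A^13 + 2*A^9 + A^5
  A^7 * (8*d + d^3) = -A^13 - 11*A^9 - 11*A^5 - A
  A^5 * (15 + 21*d^2) = 21*A^9 + 57*A^5 + 21*A
  A^3 * (60*d + 24*d^3) = -24*A^9 - 132*A^5 - 132*A - 24*A^-3
  A^1 * (110*d^2 + 16*d^4) = 16*A^9 + 174*A^5 + 316*A + 174*A^-3 + 16*A^-7
  A^-1 * (120*d^3 + 6*d^5) = -6*A^9 - 150*A^5 - 420*A - 420*A^-3 - 150*A^-7 - 6*A^-11
  A^-3 * (83*d^4 + d^6) = A^9 + 89*A^5 + 347*A + 518*A^-3 + 347*A^-7 + 89*A^-11 + A^-15
  A^-5 * (36*d^5) = -36*A^5 - 180*A - 360*A^-3 - 360*A^-7 - 180*A^-11 - 36*A^-15
  A^-7 * (9*d^6) = 9*A^5 + 54*A + 135*A^-3 + 180*A^-7 + 135*A^-11 + 54*A^-15 + 9*A^-19
  A^-9 * (d^7) = -A^5 - 7*A - 21*A^-3 - 35*A^-7 - 35*A^-11 - 21*A^-15 - 7*A^-19 - A^-23
Summing the groups: <K> = -A^9 - 2*A + 2*A^-3 - 2*A^-7 + 3*A^-11 - 2*A^-15 + 2*A^-19 - A^-23
Normalise by the writhe: (-A^3)^(-w) = (-A^3)^(-7) = -A^-21, so f(A) = -A^-21 * <K> = A^-12 + 2*A^-20 - 2*A^-24 + 2*A^-28 - 3*A^-32 + 2*A^-36 - 2*A^-40 + A^-44.
Substitute A = t^(-1/4), i.e. A^e → t^(-e/4): V(t) = t^11 - 2*t^10 + 2*t^9 - 3*t^8 + 2*t^7 - 2*t^6 + 2*t^5 + t^3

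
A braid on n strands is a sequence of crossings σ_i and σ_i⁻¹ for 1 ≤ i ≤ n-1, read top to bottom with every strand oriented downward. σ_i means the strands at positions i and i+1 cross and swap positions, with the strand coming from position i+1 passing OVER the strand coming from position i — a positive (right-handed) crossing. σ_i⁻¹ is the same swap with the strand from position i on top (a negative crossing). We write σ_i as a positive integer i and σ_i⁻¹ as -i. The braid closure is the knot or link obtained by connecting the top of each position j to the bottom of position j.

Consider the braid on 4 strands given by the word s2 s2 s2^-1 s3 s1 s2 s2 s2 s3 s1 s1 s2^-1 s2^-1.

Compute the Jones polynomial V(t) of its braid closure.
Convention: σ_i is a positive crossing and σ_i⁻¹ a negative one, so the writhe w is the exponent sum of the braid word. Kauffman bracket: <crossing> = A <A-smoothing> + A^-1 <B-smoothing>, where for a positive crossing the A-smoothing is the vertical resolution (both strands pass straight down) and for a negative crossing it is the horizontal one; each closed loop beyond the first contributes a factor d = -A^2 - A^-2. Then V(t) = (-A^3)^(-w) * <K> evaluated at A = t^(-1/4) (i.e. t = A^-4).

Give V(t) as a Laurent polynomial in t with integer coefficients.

t^10 - 3*t^9 + 4*t^8 - 6*t^7 + 6*t^6 - 5*t^5 + 5*t^4 - 2*t^3 + t^2

Derivation:
The presented braid s2 s2 s2^-1 s3 s1 s2 s2 s2 s3 s1 s1 s2^-1 s2^-1 on 4 strands reduces by inverse Markov moves (closure unchanged at each step):
  Deconjugate: the word is γ·β·γ⁻¹ with γ = s2 s2 (prefix) and γ⁻¹ = s2^-1 s2^-1 (suffix); strip both.
Reduced to β = s2^-1 s3 s1 s2 s2 s2 s3 s1 s1 on 4 strands, 9 crossings.
Compute on β:
Braid: s2^-1 s3 s1 s2 s2 s2 s3 s1 s1 on 4 strands, 9 crossings.
Writhe w = (#positive) - (#negative) = 8 - 1 = 7.
State-sum expansion of <K>. There are 2^9 = 512 states.
For each crossing: s=0 is the vertical smoothing, s=1 horizontal. Crossing k contributes A^(sign_k * (1 - 2*s_k)); loop factor d = -A^2 - A^-2.
Tabulate the states by total A-exponent and number of loops L (A-exp: L × count):
  A^9: L=3 ×1
  A^7: L=2 ×5, L=4 ×4
  A^5: L=1 ×6, L=3 ×27, L=5 ×3
  A^3: L=2 ×57, L=4 ×26, L=6 ×1
  A^1: L=1 ×39, L=3 ×77, L=5 ×10
  A^-1: L=2 ×81, L=4 ×44, L=6 ×1
  A^-3: L=3 ×73, L=5 ×11
  A^-5: L=4 ×35, L=6 ×1
  A^-7: L=5 ×9
  A^-9: L=6 ×1
Each group contributes A^e * Σ count * d^(L-1):
Powers of d = -A^2 - A^-2: d^2 = A^4 + 2 + A^-4; d^3 = -A^6 - 3*A^2 - 3*A^-2 - A^-6; d^4 = A^8 + 4*A^4 + 6 + 4*A^-4 + A^-8; d^5 = -A^10 - 5*A^6 - 10*A^2 - 10*A^-2 - 5*A^-6 - A^-10.
  A^9 * (d^2) = A^13 + 2*A^9 + A^5
  A^7 * (5*d + 4*d^3) = -4*A^13 - 17*A^9 - 17*A^5 - 4*A
  A^5 * (6 + 27*d^2 + 3*d^4) = 3*A^13 + 39*A^9 + 78*A^5 + 39*A + 3*A^-3
  A^3 * (57*d + 26*d^3 + d^5) = -A^13 - 31*A^9 - 145*A^5 - 145*A - 31*A^-3 - A^-7
  A^1 * (39 + 77*d^2 + 10*d^4) = 10*A^9 + 117*A^5 + 253*A + 117*A^-3 + 10*A^-7
  A^-1 * (81*d + 44*d^3 + d^5) = -A^9 - 49*A^5 - 223*A - 223*A^-3 - 49*A^-7 - A^-11
  A^-3 * (73*d^2 + 11*d^4) = 11*A^5 + 117*A + 212*A^-3 + 117*A^-7 + 11*A^-11
  A^-5 * (35*d^3 + d^5) = -A^5 - 40*A - 115*A^-3 - 115*A^-7 - 40*A^-11 - A^-15
  A^-7 * (9*d^4) = 9*A + 36*A^-3 + 54*A^-7 + 36*A^-11 + 9*A^-15
  A^-9 * (d^5) = -A - 5*A^-3 - 10*A^-7 - 10*A^-11 - 5*A^-15 - A^-19
Summing the groups: <K> = -A^13 + 2*A^9 - 5*A^5 + 5*A - 6*A^-3 + 6*A^-7 - 4*A^-11 + 3*A^-15 - A^-19
Normalise by the writhe: (-A^3)^(-w) = (-A^3)^(-7) = -A^-21, so f(A) = -A^-21 * <K> = A^-8 - 2*A^-12 + 5*A^-16 - 5*A^-20 + 6*A^-24 - 6*A^-28 + 4*A^-32 - 3*A^-36 + A^-40.
Substitute A = t^(-1/4), i.e. A^e → t^(-e/4): V(t) = t^10 - 3*t^9 + 4*t^8 - 6*t^7 + 6*t^6 - 5*t^5 + 5*t^4 - 2*t^3 + t^2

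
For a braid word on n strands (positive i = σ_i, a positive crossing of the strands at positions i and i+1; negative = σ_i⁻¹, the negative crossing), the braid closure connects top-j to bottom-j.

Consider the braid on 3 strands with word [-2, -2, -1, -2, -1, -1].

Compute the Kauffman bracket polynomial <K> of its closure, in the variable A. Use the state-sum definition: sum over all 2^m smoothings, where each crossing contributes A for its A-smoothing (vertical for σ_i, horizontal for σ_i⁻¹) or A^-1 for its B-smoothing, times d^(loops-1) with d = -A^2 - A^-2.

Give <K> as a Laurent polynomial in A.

-A^10 + A^6 - A^2 + A^-2 + A^-10

Derivation:
Braid: s2^-1 s2^-1 s1^-1 s2^-1 s1^-1 s1^-1 on 3 strands, 6 crossings.
Writhe w = (#positive) - (#negative) = 0 - 6 = -6.
Computing the Kauffman bracket via state sum. There are 2^6 = 64 states.
Smooth each crossing (0=||, 1=⌣⌢); contribution A^(Σ sign_k(1-2s_k)) * d^(L-1).
Tabulate the states by total A-exponent and number of loops L (A-exp: L × count):
  A^6: L=3 ×1
  A^4: L=2 ×4, L=4 ×2
  A^2: L=1 ×4, L=3 ×11
  A^0: L=2 ×18, L=4 ×2
  A^-2: L=1 ×9, L=3 ×6
  A^-4: L=2 ×6
  A^-6: L=3 ×1
Each group contributes A^e * Σ count * d^(L-1):
Powers of d = -A^2 - A^-2: d^2 = A^4 + 2 + A^-4; d^3 = -A^6 - 3*A^2 - 3*A^-2 - A^-6.
  A^6 * (d^2) = A^10 + 2*A^6 + A^2
  A^4 * (4*d + 2*d^3) = -2*A^10 - 10*A^6 - 10*A^2 - 2*A^-2
  A^2 * (4 + 11*d^2) = 11*A^6 + 26*A^2 + 11*A^-2
  A^0 * (18*d + 2*d^3) = -2*A^6 - 24*A^2 - 24*A^-2 - 2*A^-6
  A^-2 * (9 + 6*d^2) = 6*A^2 + 21*A^-2 + 6*A^-6
  A^-4 * (6*d) = -6*A^-2 - 6*A^-6
  A^-6 * (d^2) = A^-2 + 2*A^-6 + A^-10
Summing the groups: <K> = -A^10 + A^6 - A^2 + A^-2 + A^-10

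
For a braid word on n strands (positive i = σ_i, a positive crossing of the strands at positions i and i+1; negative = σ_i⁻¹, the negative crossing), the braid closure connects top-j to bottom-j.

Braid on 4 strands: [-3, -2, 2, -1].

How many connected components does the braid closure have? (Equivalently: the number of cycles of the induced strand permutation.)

2

Derivation:
Track the strand permutation on 4 strands, starting from identity.
  step 1: s3^-1 swaps positions 3,4 -> [1 2 4 3]
  step 2: s2^-1 swaps positions 2,3 -> [1 4 2 3]
  step 3: s2 swaps positions 2,3 -> [1 2 4 3]
  step 4: s1^-1 swaps positions 1,2 -> [2 1 4 3]
Final permutation (position -> original strand): [2 1 4 3]
Closure components = cycle count of this permutation = 2.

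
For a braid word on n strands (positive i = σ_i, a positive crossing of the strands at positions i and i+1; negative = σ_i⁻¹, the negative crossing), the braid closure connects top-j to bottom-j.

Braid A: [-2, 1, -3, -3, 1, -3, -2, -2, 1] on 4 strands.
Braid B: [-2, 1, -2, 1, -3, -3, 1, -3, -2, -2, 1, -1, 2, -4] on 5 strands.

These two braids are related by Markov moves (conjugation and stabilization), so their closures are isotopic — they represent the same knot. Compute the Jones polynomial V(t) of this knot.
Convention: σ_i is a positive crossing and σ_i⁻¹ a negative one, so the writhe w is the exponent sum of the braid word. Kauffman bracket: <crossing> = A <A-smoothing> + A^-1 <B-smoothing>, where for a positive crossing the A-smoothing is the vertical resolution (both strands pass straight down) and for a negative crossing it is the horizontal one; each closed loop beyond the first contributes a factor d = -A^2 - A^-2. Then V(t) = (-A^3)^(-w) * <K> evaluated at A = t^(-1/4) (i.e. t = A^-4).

Markov-equivalent braids have isotopic closures, hence identical knot invariants. Strip the Markov moves from each word to reach a common short braid β, then compute V(t) once on β.
Braid A: s2^-1 s1 s3^-1 s3^-1 s1 s3^-1 s2^-1 s2^-1 s1 on 4 strands has no conjugating prefix/suffix or stabilization to strip; take β = s2^-1 s1 s3^-1 s3^-1 s1 s3^-1 s2^-1 s2^-1 s1.
Braid B: s2^-1 s1 s2^-1 s1 s3^-1 s3^-1 s1 s3^-1 s2^-1 s2^-1 s1 s1^-1 s2 s4^-1 on 5 strands reduces by inverse Markov moves (closure unchanged at each step):
  Destabilize: the word has the form β·s4^-1 where s4^-1 occurs only as the final letter (β ∈ B_4); drop it and the last strand → 4 strands.
  Deconjugate: the word is γ·β·γ⁻¹ with γ = s2^-1 s1 (prefix) and γ⁻¹ = s1^-1 s2 (suffix); strip both.
Reduced to β = s2^-1 s1 s3^-1 s3^-1 s1 s3^-1 s2^-1 s2^-1 s1 on 4 strands, 9 crossings.
Both give the same β = s2^-1 s1 s3^-1 s3^-1 s1 s3^-1 s2^-1 s2^-1 s1 on 4 strands, so one state sum suffices:
Braid: s2^-1 s1 s3^-1 s3^-1 s1 s3^-1 s2^-1 s2^-1 s1 on 4 strands, 9 crossings.
Writhe w = (#positive) - (#negative) = 3 - 6 = -3.
State-sum expansion of <K>. There are 2^9 = 512 states.
Smooth each crossing (0=||, 1=⌣⌢); contribution A^(Σ sign_k(1-2s_k)) * d^(L-1).
Tabulate the states by total A-exponent and number of loops L (A-exp: L × count):
  A^9: L=6 ×1
  A^7: L=5 ×9
  A^5: L=4 ×35, L=6 ×1
  A^3: L=3 ×73, L=5 ×11
  A^1: L=2 ×81, L=4 ×44, L=6 ×1
  A^-1: L=1 ×39, L=3 ×77, L=5 ×10
  A^-3: L=2 ×55, L=4 ×28, L=6 ×1
  A^-5: L=3 ×32, L=5 ×4
  A^-7: L=4 ×9
  A^-9: L=5 ×1
Each group contributes A^e * Σ count * d^(L-1):
Powers of d = -A^2 - A^-2: d^2 = A^4 + 2 + A^-4; d^3 = -A^6 - 3*A^2 - 3*A^-2 - A^-6; d^4 = A^8 + 4*A^4 + 6 + 4*A^-4 + A^-8; d^5 = -A^10 - 5*A^6 - 10*A^2 - 10*A^-2 - 5*A^-6 - A^-10.
  A^9 * (d^5) = -A^19 - 5*A^15 - 10*A^11 - 10*A^7 - 5*A^3 - A^-1
  A^7 * (9*d^4) = 9*A^15 + 36*A^11 + 54*A^7 + 36*A^3 + 9*A^-1
  A^5 * (35*d^3 + d^5) = -A^15 - 40*A^11 - 115*A^7 - 115*A^3 - 40*A^-1 - A^-5
  A^3 * (73*d^2 + 11*d^4) = 11*A^11 + 117*A^7 + 212*A^3 + 117*A^-1 + 11*A^-5
  A^1 * (81*d + 44*d^3 + d^5) = -A^11 - 49*A^7 - 223*A^3 - 223*A^-1 - 49*A^-5 - A^-9
  A^-1 * (39 + 77*d^2 + 10*d^4) = 10*A^7 + 117*A^3 + 253*A^-1 + 117*A^-5 + 10*A^-9
  A^-3 * (55*d + 28*d^3 + d^5) = -A^7 - 33*A^3 - 149*A^-1 - 149*A^-5 - 33*A^-9 - A^-13
  A^-5 * (32*d^2 + 4*d^4) = 4*A^3 + 48*A^-1 + 88*A^-5 + 48*A^-9 + 4*A^-13
  A^-7 * (9*d^3) = -9*A^-1 - 27*A^-5 - 27*A^-9 - 9*A^-13
  A^-9 * (d^4) = A^-1 + 4*A^-5 + 6*A^-9 + 4*A^-13 + A^-17
Summing the groups: <K> = -A^19 + 3*A^15 - 4*A^11 + 6*A^7 - 7*A^3 + 6*A^-1 - 6*A^-5 + 3*A^-9 - 2*A^-13 + A^-17
Normalise by the writhe: (-A^3)^(-w) = (-A^3)^(3) = -A^9, so f(A) = -A^9 * <K> = A^28 - 3*A^24 + 4*A^20 - 6*A^16 + 7*A^12 - 6*A^8 + 6*A^4 - 3 + 2*A^-4 - A^-8.
Substitute A = t^(-1/4), i.e. A^e → t^(-e/4): V(t) = -t^2 + 2*t - 3 + 6*t^-1 - 6*t^-2 + 7*t^-3 - 6*t^-4 + 4*t^-5 - 3*t^-6 + t^-7

Answer: -t^2 + 2*t - 3 + 6*t^-1 - 6*t^-2 + 7*t^-3 - 6*t^-4 + 4*t^-5 - 3*t^-6 + t^-7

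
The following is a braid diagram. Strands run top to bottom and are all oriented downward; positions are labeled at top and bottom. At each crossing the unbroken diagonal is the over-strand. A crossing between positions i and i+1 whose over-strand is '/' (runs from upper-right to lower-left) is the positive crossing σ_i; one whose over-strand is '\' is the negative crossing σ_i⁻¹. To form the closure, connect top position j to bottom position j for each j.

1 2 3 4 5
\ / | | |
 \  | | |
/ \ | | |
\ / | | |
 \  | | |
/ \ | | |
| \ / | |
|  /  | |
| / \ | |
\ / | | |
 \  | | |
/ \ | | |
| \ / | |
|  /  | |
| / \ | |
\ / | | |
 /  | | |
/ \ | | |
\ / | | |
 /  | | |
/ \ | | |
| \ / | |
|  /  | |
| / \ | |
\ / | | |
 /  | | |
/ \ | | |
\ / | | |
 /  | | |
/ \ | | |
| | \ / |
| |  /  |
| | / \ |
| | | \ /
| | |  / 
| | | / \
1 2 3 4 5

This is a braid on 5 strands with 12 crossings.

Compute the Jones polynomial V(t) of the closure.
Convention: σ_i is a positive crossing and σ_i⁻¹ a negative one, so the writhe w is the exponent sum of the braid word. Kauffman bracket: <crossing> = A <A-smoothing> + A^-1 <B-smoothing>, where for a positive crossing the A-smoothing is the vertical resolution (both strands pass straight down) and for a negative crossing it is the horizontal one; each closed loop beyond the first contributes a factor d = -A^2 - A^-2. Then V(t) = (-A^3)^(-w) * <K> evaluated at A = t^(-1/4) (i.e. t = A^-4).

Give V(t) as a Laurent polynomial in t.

-t^6 + t^5 - t^4 + 2*t^3 - t^2 + t

Derivation:
Reading the diagram top to bottom ('/'-over between positions i,i+1 = s_i, '\'-over = s_i^-1): braid word = s1^-1 s1^-1 s2 s1^-1 s2 s1 s1 s2 s1 s1 s3 s4.
The presented braid s1^-1 s1^-1 s2 s1^-1 s2 s1 s1 s2 s1 s1 s3 s4 on 5 strands reduces by inverse Markov moves (closure unchanged at each step):
  Destabilize: the word has the form β·s4 where s4 occurs only as the final letter (β ∈ B_4); drop it and the last strand → 4 strands.
  Destabilize: the word has the form β·s3 where s3 occurs only as the final letter (β ∈ B_3); drop it and the last strand → 3 strands.
  Deconjugate: the word is γ·β·γ⁻¹ with γ = s1^-1 s1^-1 (prefix) and γ⁻¹ = s1 s1 (suffix); strip both.
Reduced to β = s2 s1^-1 s2 s1 s1 s2 on 3 strands, 6 crossings.
Compute on β:
Braid: s2 s1^-1 s2 s1 s1 s2 on 3 strands, 6 crossings.
Writhe w = (#positive) - (#negative) = 5 - 1 = 4.
Enumerate smoothing states for the bracket polynomial. There are 2^6 = 64 states.
For each crossing: s=0 is the vertical smoothing, s=1 horizontal. Crossing k contributes A^(sign_k * (1 - 2*s_k)); loop factor d = -A^2 - A^-2.
Tabulate the states by total A-exponent and number of loops L (A-exp: L × count):
  A^6: L=2 ×1
  A^4: L=1 ×3, L=3 ×3
  A^2: L=2 ×14, L=4 ×1
  A^0: L=1 ×10, L=3 ×10
  A^-2: L=2 ×13, L=4 ×2
  A^-4: L=3 ×6
  A^-6: L=4 ×1
Each group contributes A^e * Σ count * d^(L-1):
Powers of d = -A^2 - A^-2: d^2 = A^4 + 2 + A^-4; d^3 = -A^6 - 3*A^2 - 3*A^-2 - A^-6.
  A^6 * (d) = -A^8 - A^4
  A^4 * (3 + 3*d^2) = 3*A^8 + 9*A^4 + 3
  A^2 * (14*d + d^3) = -A^8 - 17*A^4 - 17 - A^-4
  A^0 * (10 + 10*d^2) = 10*A^4 + 30 + 10*A^-4
  A^-2 * (13*d + 2*d^3) = -2*A^4 - 19 - 19*A^-4 - 2*A^-8
  A^-4 * (6*d^2) = 6 + 12*A^-4 + 6*A^-8
  A^-6 * (d^3) = -1 - 3*A^-4 - 3*A^-8 - A^-12
Summing the groups: <K> = A^8 - A^4 + 2 - A^-4 + A^-8 - A^-12
Normalise by the writhe: (-A^3)^(-w) = (-A^3)^(-4) = A^-12, so f(A) = A^-12 * <K> = A^-4 - A^-8 + 2*A^-12 - A^-16 + A^-20 - A^-24.
Substitute A = t^(-1/4), i.e. A^e → t^(-e/4): V(t) = -t^6 + t^5 - t^4 + 2*t^3 - t^2 + t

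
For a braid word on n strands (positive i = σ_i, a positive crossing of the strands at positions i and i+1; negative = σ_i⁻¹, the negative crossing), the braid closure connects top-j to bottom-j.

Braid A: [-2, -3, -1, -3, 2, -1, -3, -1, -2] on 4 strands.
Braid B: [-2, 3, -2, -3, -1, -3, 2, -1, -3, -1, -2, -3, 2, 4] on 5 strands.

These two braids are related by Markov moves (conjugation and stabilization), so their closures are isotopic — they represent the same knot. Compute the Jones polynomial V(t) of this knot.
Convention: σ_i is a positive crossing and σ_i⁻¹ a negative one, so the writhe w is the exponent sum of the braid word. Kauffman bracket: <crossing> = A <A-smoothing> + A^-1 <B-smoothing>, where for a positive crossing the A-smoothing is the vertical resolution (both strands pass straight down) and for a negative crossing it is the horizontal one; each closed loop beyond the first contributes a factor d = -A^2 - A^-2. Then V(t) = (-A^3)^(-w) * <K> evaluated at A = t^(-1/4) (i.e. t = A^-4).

Markov-equivalent braids have isotopic closures, hence identical knot invariants. Strip the Markov moves from each word to reach a common short braid β, then compute V(t) once on β.
Braid A: s2^-1 s3^-1 s1^-1 s3^-1 s2 s1^-1 s3^-1 s1^-1 s2^-1 on 4 strands has no conjugating prefix/suffix or stabilization to strip; take β = s2^-1 s3^-1 s1^-1 s3^-1 s2 s1^-1 s3^-1 s1^-1 s2^-1.
Braid B: s2^-1 s3 s2^-1 s3^-1 s1^-1 s3^-1 s2 s1^-1 s3^-1 s1^-1 s2^-1 s3^-1 s2 s4 on 5 strands reduces by inverse Markov moves (closure unchanged at each step):
  Destabilize: the word has the form β·s4 where s4 occurs only as the final letter (β ∈ B_4); drop it and the last strand → 4 strands.
  Deconjugate: the word is γ·β·γ⁻¹ with γ = s2^-1 s3 (prefix) and γ⁻¹ = s3^-1 s2 (suffix); strip both.
Reduced to β = s2^-1 s3^-1 s1^-1 s3^-1 s2 s1^-1 s3^-1 s1^-1 s2^-1 on 4 strands, 9 crossings.
Both give the same β = s2^-1 s3^-1 s1^-1 s3^-1 s2 s1^-1 s3^-1 s1^-1 s2^-1 on 4 strands, so one state sum suffices:
Braid: s2^-1 s3^-1 s1^-1 s3^-1 s2 s1^-1 s3^-1 s1^-1 s2^-1 on 4 strands, 9 crossings.
Writhe w = (#positive) - (#negative) = 1 - 8 = -7.
Enumerate smoothing states for the bracket polynomial. There are 2^9 = 512 states.
Smooth each crossing (0=||, 1=⌣⌢); contribution A^(Σ sign_k(1-2s_k)) * d^(L-1).
Tabulate the states by total A-exponent and number of loops L (A-exp: L × count):
  A^9: L=6 ×1
  A^7: L=5 ×9
  A^5: L=4 ×35, L=6 ×1
  A^3: L=3 ×74, L=5 ×10
  A^1: L=2 ×85, L=4 ×41
  A^-1: L=1 ×42, L=3 ×80, L=5 ×4
  A^-3: L=2 ×65, L=4 ×19
  A^-5: L=1 ×9, L=3 ×26, L=5 ×1
  A^-7: L=2 ×6, L=4 ×3
  A^-9: L=3 ×1
Each group contributes A^e * Σ count * d^(L-1):
Powers of d = -A^2 - A^-2: d^2 = A^4 + 2 + A^-4; d^3 = -A^6 - 3*A^2 - 3*A^-2 - A^-6; d^4 = A^8 + 4*A^4 + 6 + 4*A^-4 + A^-8; d^5 = -A^10 - 5*A^6 - 10*A^2 - 10*A^-2 - 5*A^-6 - A^-10.
  A^9 * (d^5) = -A^19 - 5*A^15 - 10*A^11 - 10*A^7 - 5*A^3 - A^-1
  A^7 * (9*d^4) = 9*A^15 + 36*A^11 + 54*A^7 + 36*A^3 + 9*A^-1
  A^5 * (35*d^3 + d^5) = -A^15 - 40*A^11 - 115*A^7 - 115*A^3 - 40*A^-1 - A^-5
  A^3 * (74*d^2 + 10*d^4) = 10*A^11 + 114*A^7 + 208*A^3 + 114*A^-1 + 10*A^-5
  A^1 * (85*d + 41*d^3) = -41*A^7 - 208*A^3 - 208*A^-1 - 41*A^-5
  A^-1 * (42 + 80*d^2 + 4*d^4) = 4*A^7 + 96*A^3 + 226*A^-1 + 96*A^-5 + 4*A^-9
  A^-3 * (65*d + 19*d^3) = -19*A^3 - 122*A^-1 - 122*A^-5 - 19*A^-9
  A^-5 * (9 + 26*d^2 + d^4) = A^3 + 30*A^-1 + 67*A^-5 + 30*A^-9 + A^-13
  A^-7 * (6*d + 3*d^3) = -3*A^-1 - 15*A^-5 - 15*A^-9 - 3*A^-13
  A^-9 * (d^2) = A^-5 + 2*A^-9 + A^-13
Summing the groups: <K> = -A^19 + 3*A^15 - 4*A^11 + 6*A^7 - 6*A^3 + 5*A^-1 - 5*A^-5 + 2*A^-9 - A^-13
Normalise by the writhe: (-A^3)^(-w) = (-A^3)^(7) = -A^21, so f(A) = -A^21 * <K> = A^40 - 3*A^36 + 4*A^32 - 6*A^28 + 6*A^24 - 5*A^20 + 5*A^16 - 2*A^12 + A^8.
Substitute A = t^(-1/4), i.e. A^e → t^(-e/4): V(t) = t^-2 - 2*t^-3 + 5*t^-4 - 5*t^-5 + 6*t^-6 - 6*t^-7 + 4*t^-8 - 3*t^-9 + t^-10

Answer: t^-2 - 2*t^-3 + 5*t^-4 - 5*t^-5 + 6*t^-6 - 6*t^-7 + 4*t^-8 - 3*t^-9 + t^-10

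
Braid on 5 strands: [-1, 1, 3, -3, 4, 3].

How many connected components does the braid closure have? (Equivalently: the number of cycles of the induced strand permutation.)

Track the strand permutation on 5 strands, starting from identity.
  step 1: s1^-1 swaps positions 1,2 -> [2 1 3 4 5]
  step 2: s1 swaps positions 1,2 -> [1 2 3 4 5]
  step 3: s3 swaps positions 3,4 -> [1 2 4 3 5]
  step 4: s3^-1 swaps positions 3,4 -> [1 2 3 4 5]
  step 5: s4 swaps positions 4,5 -> [1 2 3 5 4]
  step 6: s3 swaps positions 3,4 -> [1 2 5 3 4]
Final permutation (position -> original strand): [1 2 5 3 4]
Closure components = cycle count of this permutation = 3.

Answer: 3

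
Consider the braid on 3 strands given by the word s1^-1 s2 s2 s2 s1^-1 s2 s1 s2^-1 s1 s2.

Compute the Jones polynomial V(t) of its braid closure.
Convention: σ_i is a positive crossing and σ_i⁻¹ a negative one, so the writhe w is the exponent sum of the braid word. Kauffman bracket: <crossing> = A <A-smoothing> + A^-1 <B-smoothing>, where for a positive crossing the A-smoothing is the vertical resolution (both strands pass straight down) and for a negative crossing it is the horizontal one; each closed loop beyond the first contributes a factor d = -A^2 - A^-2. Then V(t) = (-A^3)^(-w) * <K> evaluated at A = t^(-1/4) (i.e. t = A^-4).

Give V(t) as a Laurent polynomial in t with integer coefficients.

-t^8 + t^7 - 2*t^6 + 3*t^5 - 3*t^4 + 4*t^3 - 2*t^2 + 2*t - 1

Derivation:
Braid: s1^-1 s2 s2 s2 s1^-1 s2 s1 s2^-1 s1 s2 on 3 strands, 10 crossings.
Writhe w = (#positive) - (#negative) = 7 - 3 = 4.
Computing the Kauffman bracket via state sum. There are 2^10 = 1024 states.
Smooth each crossing (0=||, 1=⌣⌢); contribution A^(Σ sign_k(1-2s_k)) * d^(L-1).
Tabulate the states by total A-exponent and number of loops L (A-exp: L × count):
  A^10: L=2 ×1
  A^8: L=1 ×5, L=3 ×5
  A^6: L=2 ×39, L=4 ×6
  A^4: L=1 ×34, L=3 ×85, L=5 ×1
  A^2: L=2 ×138, L=4 ×72
  A^0: L=1 ×48, L=3 ×167, L=5 ×37
  A^-2: L=2 ×91, L=4 ×109, L=6 ×10
  A^-4: L=3 ×82, L=5 ×37, L=7 ×1
  A^-6: L=4 ×40, L=6 ×5
  A^-8: L=5 ×10
  A^-10: L=6 ×1
Each group contributes A^e * Σ count * d^(L-1):
Powers of d = -A^2 - A^-2: d^2 = A^4 + 2 + A^-4; d^3 = -A^6 - 3*A^2 - 3*A^-2 - A^-6; d^4 = A^8 + 4*A^4 + 6 + 4*A^-4 + A^-8; d^5 = -A^10 - 5*A^6 - 10*A^2 - 10*A^-2 - 5*A^-6 - A^-10; d^6 = A^12 + 6*A^8 + 15*A^4 + 20 + 15*A^-4 + 6*A^-8 + A^-12.
  A^10 * (d) = -A^12 - A^8
  A^8 * (5 + 5*d^2) = 5*A^12 + 15*A^8 + 5*A^4
  A^6 * (39*d + 6*d^3) = -6*A^12 - 57*A^8 - 57*A^4 - 6
  A^4 * (34 + 85*d^2 + d^4) = A^12 + 89*A^8 + 210*A^4 + 89 + A^-4
  A^2 * (138*d + 72*d^3) = -72*A^8 - 354*A^4 - 354 - 72*A^-4
  A^0 * (48 + 167*d^2 + 37*d^4) = 37*A^8 + 315*A^4 + 604 + 315*A^-4 + 37*A^-8
  A^-2 * (91*d + 109*d^3 + 10*d^5) = -10*A^8 - 159*A^4 - 518 - 518*A^-4 - 159*A^-8 - 10*A^-12
  A^-4 * (82*d^2 + 37*d^4 + d^6) = A^8 + 43*A^4 + 245 + 406*A^-4 + 245*A^-8 + 43*A^-12 + A^-16
  A^-6 * (40*d^3 + 5*d^5) = -5*A^4 - 65 - 170*A^-4 - 170*A^-8 - 65*A^-12 - 5*A^-16
  A^-8 * (10*d^4) = 10 + 40*A^-4 + 60*A^-8 + 40*A^-12 + 10*A^-16
  A^-10 * (d^5) = -1 - 5*A^-4 - 10*A^-8 - 10*A^-12 - 5*A^-16 - A^-20
Summing the groups: <K> = -A^12 + 2*A^8 - 2*A^4 + 4 - 3*A^-4 + 3*A^-8 - 2*A^-12 + A^-16 - A^-20
Normalise by the writhe: (-A^3)^(-w) = (-A^3)^(-4) = A^-12, so f(A) = A^-12 * <K> = -1 + 2*A^-4 - 2*A^-8 + 4*A^-12 - 3*A^-16 + 3*A^-20 - 2*A^-24 + A^-28 - A^-32.
Substitute A = t^(-1/4), i.e. A^e → t^(-e/4): V(t) = -t^8 + t^7 - 2*t^6 + 3*t^5 - 3*t^4 + 4*t^3 - 2*t^2 + 2*t - 1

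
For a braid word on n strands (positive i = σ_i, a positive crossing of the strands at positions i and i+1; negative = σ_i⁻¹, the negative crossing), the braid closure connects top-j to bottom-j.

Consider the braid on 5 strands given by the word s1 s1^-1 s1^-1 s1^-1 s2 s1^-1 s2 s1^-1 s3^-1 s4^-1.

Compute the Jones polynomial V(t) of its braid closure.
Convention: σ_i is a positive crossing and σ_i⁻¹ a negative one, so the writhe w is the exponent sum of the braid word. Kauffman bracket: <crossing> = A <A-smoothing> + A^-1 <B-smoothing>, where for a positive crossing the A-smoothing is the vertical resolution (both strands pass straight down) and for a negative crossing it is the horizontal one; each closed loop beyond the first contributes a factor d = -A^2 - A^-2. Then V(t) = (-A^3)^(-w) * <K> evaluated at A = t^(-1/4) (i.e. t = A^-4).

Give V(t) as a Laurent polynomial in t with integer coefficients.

The presented braid s1 s1^-1 s1^-1 s1^-1 s2 s1^-1 s2 s1^-1 s3^-1 s4^-1 on 5 strands reduces by inverse Markov moves (closure unchanged at each step):
  Destabilize: the word has the form β·s4^-1 where s4^-1 occurs only as the final letter (β ∈ B_4); drop it and the last strand → 4 strands.
  Destabilize: the word has the form β·s3^-1 where s3^-1 occurs only as the final letter (β ∈ B_3); drop it and the last strand → 3 strands.
  Deconjugate: the word is γ·β·γ⁻¹ with γ = s1 (prefix) and γ⁻¹ = s1^-1 (suffix); strip both.
Reduced to β = s1^-1 s1^-1 s1^-1 s2 s1^-1 s2 on 3 strands, 6 crossings.
Compute on β:
Braid: s1^-1 s1^-1 s1^-1 s2 s1^-1 s2 on 3 strands, 6 crossings.
Writhe w = (#positive) - (#negative) = 2 - 4 = -2.
Computing the Kauffman bracket via state sum. There are 2^6 = 64 states.
Smooth each crossing (0=||, 1=⌣⌢); contribution A^(Σ sign_k(1-2s_k)) * d^(L-1).
Tabulate the states by total A-exponent and number of loops L (A-exp: L × count):
  A^6: L=5 ×1
  A^4: L=4 ×6
  A^2: L=3 ×15
  A^0: L=2 ×19, L=4 ×1
  A^-2: L=1 ×11, L=3 ×4
  A^-4: L=2 ×6
  A^-6: L=3 ×1
Each group contributes A^e * Σ count * d^(L-1):
Powers of d = -A^2 - A^-2: d^2 = A^4 + 2 + A^-4; d^3 = -A^6 - 3*A^2 - 3*A^-2 - A^-6; d^4 = A^8 + 4*A^4 + 6 + 4*A^-4 + A^-8.
  A^6 * (d^4) = A^14 + 4*A^10 + 6*A^6 + 4*A^2 + A^-2
  A^4 * (6*d^3) = -6*A^10 - 18*A^6 - 18*A^2 - 6*A^-2
  A^2 * (15*d^2) = 15*A^6 + 30*A^2 + 15*A^-2
  A^0 * (19*d + d^3) = -A^6 - 22*A^2 - 22*A^-2 - A^-6
  A^-2 * (11 + 4*d^2) = 4*A^2 + 19*A^-2 + 4*A^-6
  A^-4 * (6*d) = -6*A^-2 - 6*A^-6
  A^-6 * (d^2) = A^-2 + 2*A^-6 + A^-10
Summing the groups: <K> = A^14 - 2*A^10 + 2*A^6 - 2*A^2 + 2*A^-2 - A^-6 + A^-10
Normalise by the writhe: (-A^3)^(-w) = (-A^3)^(2) = A^6, so f(A) = A^6 * <K> = A^20 - 2*A^16 + 2*A^12 - 2*A^8 + 2*A^4 - 1 + A^-4.
Substitute A = t^(-1/4), i.e. A^e → t^(-e/4): V(t) = t - 1 + 2*t^-1 - 2*t^-2 + 2*t^-3 - 2*t^-4 + t^-5

Answer: t - 1 + 2*t^-1 - 2*t^-2 + 2*t^-3 - 2*t^-4 + t^-5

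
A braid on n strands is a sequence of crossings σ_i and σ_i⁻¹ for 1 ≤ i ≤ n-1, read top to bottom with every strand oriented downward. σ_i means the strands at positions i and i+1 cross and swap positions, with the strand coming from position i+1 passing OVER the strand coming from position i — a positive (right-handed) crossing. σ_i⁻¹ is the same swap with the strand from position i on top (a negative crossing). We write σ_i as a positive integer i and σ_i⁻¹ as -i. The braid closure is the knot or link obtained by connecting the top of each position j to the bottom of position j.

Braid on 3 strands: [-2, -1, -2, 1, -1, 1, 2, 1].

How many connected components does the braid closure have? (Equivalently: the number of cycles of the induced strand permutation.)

3

Derivation:
Track the strand permutation on 3 strands, starting from identity.
  step 1: s2^-1 swaps positions 2,3 -> [1 3 2]
  step 2: s1^-1 swaps positions 1,2 -> [3 1 2]
  step 3: s2^-1 swaps positions 2,3 -> [3 2 1]
  step 4: s1 swaps positions 1,2 -> [2 3 1]
  step 5: s1^-1 swaps positions 1,2 -> [3 2 1]
  step 6: s1 swaps positions 1,2 -> [2 3 1]
  step 7: s2 swaps positions 2,3 -> [2 1 3]
  step 8: s1 swaps positions 1,2 -> [1 2 3]
Final permutation (position -> original strand): [1 2 3]
Closure components = cycle count of this permutation = 3.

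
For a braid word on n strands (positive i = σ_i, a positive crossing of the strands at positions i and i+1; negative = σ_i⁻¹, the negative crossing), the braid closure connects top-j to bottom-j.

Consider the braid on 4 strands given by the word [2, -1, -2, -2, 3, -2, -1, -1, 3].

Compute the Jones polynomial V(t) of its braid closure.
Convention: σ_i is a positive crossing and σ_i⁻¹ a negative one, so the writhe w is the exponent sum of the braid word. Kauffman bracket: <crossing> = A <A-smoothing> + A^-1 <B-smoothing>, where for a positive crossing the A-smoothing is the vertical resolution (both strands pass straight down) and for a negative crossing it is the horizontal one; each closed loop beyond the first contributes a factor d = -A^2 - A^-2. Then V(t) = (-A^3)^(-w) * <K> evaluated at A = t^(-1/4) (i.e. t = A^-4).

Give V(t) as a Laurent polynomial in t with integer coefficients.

t - 2 + 4*t^-1 - 5*t^-2 + 6*t^-3 - 5*t^-4 + 4*t^-5 - 3*t^-6 + t^-7

Derivation:
Braid: s2 s1^-1 s2^-1 s2^-1 s3 s2^-1 s1^-1 s1^-1 s3 on 4 strands, 9 crossings.
Writhe w = (#positive) - (#negative) = 3 - 6 = -3.
Enumerate smoothing states for the bracket polynomial. There are 2^9 = 512 states.
Smooth each crossing (0=||, 1=⌣⌢); contribution A^(Σ sign_k(1-2s_k)) * d^(L-1).
Tabulate the states by total A-exponent and number of loops L (A-exp: L × count):
  A^9: L=6 ×1
  A^7: L=5 ×9
  A^5: L=4 ×35, L=6 ×1
  A^3: L=3 ×73, L=5 ×11
  A^1: L=2 ×82, L=4 ×43, L=6 ×1
  A^-1: L=1 ×40, L=3 ×79, L=5 ×7
  A^-3: L=2 ×63, L=4 ×21
  A^-5: L=1 ×9, L=3 ×26, L=5 ×1
  A^-7: L=2 ×6, L=4 ×3
  A^-9: L=3 ×1
Each group contributes A^e * Σ count * d^(L-1):
Powers of d = -A^2 - A^-2: d^2 = A^4 + 2 + A^-4; d^3 = -A^6 - 3*A^2 - 3*A^-2 - A^-6; d^4 = A^8 + 4*A^4 + 6 + 4*A^-4 + A^-8; d^5 = -A^10 - 5*A^6 - 10*A^2 - 10*A^-2 - 5*A^-6 - A^-10.
  A^9 * (d^5) = -A^19 - 5*A^15 - 10*A^11 - 10*A^7 - 5*A^3 - A^-1
  A^7 * (9*d^4) = 9*A^15 + 36*A^11 + 54*A^7 + 36*A^3 + 9*A^-1
  A^5 * (35*d^3 + d^5) = -A^15 - 40*A^11 - 115*A^7 - 115*A^3 - 40*A^-1 - A^-5
  A^3 * (73*d^2 + 11*d^4) = 11*A^11 + 117*A^7 + 212*A^3 + 117*A^-1 + 11*A^-5
  A^1 * (82*d + 43*d^3 + d^5) = -A^11 - 48*A^7 - 221*A^3 - 221*A^-1 - 48*A^-5 - A^-9
  A^-1 * (40 + 79*d^2 + 7*d^4) = 7*A^7 + 107*A^3 + 240*A^-1 + 107*A^-5 + 7*A^-9
  A^-3 * (63*d + 21*d^3) = -21*A^3 - 126*A^-1 - 126*A^-5 - 21*A^-9
  A^-5 * (9 + 26*d^2 + d^4) = A^3 + 30*A^-1 + 67*A^-5 + 30*A^-9 + A^-13
  A^-7 * (6*d + 3*d^3) = -3*A^-1 - 15*A^-5 - 15*A^-9 - 3*A^-13
  A^-9 * (d^2) = A^-5 + 2*A^-9 + A^-13
Summing the groups: <K> = -A^19 + 3*A^15 - 4*A^11 + 5*A^7 - 6*A^3 + 5*A^-1 - 4*A^-5 + 2*A^-9 - A^-13
Normalise by the writhe: (-A^3)^(-w) = (-A^3)^(3) = -A^9, so f(A) = -A^9 * <K> = A^28 - 3*A^24 + 4*A^20 - 5*A^16 + 6*A^12 - 5*A^8 + 4*A^4 - 2 + A^-4.
Substitute A = t^(-1/4), i.e. A^e → t^(-e/4): V(t) = t - 2 + 4*t^-1 - 5*t^-2 + 6*t^-3 - 5*t^-4 + 4*t^-5 - 3*t^-6 + t^-7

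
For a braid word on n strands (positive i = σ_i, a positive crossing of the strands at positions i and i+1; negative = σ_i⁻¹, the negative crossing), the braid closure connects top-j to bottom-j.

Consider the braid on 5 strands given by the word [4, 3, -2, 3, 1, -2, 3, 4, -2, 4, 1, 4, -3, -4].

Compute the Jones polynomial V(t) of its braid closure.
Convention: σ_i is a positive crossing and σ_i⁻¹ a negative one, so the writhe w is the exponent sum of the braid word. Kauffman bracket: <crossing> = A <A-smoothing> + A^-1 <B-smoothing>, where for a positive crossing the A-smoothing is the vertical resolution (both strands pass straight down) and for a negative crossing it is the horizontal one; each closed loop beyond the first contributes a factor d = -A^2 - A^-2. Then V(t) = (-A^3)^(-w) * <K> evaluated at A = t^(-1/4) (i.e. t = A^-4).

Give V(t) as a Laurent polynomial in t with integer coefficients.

The presented braid s4 s3 s2^-1 s3 s1 s2^-1 s3 s4 s2^-1 s4 s1 s4 s3^-1 s4^-1 on 5 strands reduces by inverse Markov moves (closure unchanged at each step):
  Deconjugate: the word is γ·β·γ⁻¹ with γ = s4 s3 (prefix) and γ⁻¹ = s3^-1 s4^-1 (suffix); strip both.
Reduced to β = s2^-1 s3 s1 s2^-1 s3 s4 s2^-1 s4 s1 s4 on 5 strands, 10 crossings.
Compute on β:
Braid: s2^-1 s3 s1 s2^-1 s3 s4 s2^-1 s4 s1 s4 on 5 strands, 10 crossings.
Writhe w = (#positive) - (#negative) = 7 - 3 = 4.
State-sum expansion of <K>. There are 2^10 = 1024 states.
For each crossing: s=0 is the vertical smoothing, s=1 horizontal. Crossing k contributes A^(sign_k * (1 - 2*s_k)); loop factor d = -A^2 - A^-2.
Tabulate the states by total A-exponent and number of loops L (A-exp: L × count):
  A^10: L=6 ×1
  A^8: L=5 ×10
  A^6: L=4 ×42, L=6 ×3
  A^4: L=3 ×95, L=5 ×24, L=7 ×1
  A^2: L=2 ×117, L=4 ×86, L=6 ×7
  A^0: L=1 ×63, L=3 ×157, L=5 ×32
  A^-2: L=2 ×120, L=4 ×87, L=6 ×3
  A^-4: L=3 ×99, L=5 ×21
  A^-6: L=4 ×43, L=6 ×2
  A^-8: L=5 ×10
  A^-10: L=6 ×1
Each group contributes A^e * Σ count * d^(L-1):
Powers of d = -A^2 - A^-2: d^2 = A^4 + 2 + A^-4; d^3 = -A^6 - 3*A^2 - 3*A^-2 - A^-6; d^4 = A^8 + 4*A^4 + 6 + 4*A^-4 + A^-8; d^5 = -A^10 - 5*A^6 - 10*A^2 - 10*A^-2 - 5*A^-6 - A^-10; d^6 = A^12 + 6*A^8 + 15*A^4 + 20 + 15*A^-4 + 6*A^-8 + A^-12.
  A^10 * (d^5) = -A^20 - 5*A^16 - 10*A^12 - 10*A^8 - 5*A^4 - 1
  A^8 * (10*d^4) = 10*A^16 + 40*A^12 + 60*A^8 + 40*A^4 + 10
  A^6 * (42*d^3 + 3*d^5) = -3*A^16 - 57*A^12 - 156*A^8 - 156*A^4 - 57 - 3*A^-4
  A^4 * (95*d^2 + 24*d^4 + d^6) = A^16 + 30*A^12 + 206*A^8 + 354*A^4 + 206 + 30*A^-4 + A^-8
  A^2 * (117*d + 86*d^3 + 7*d^5) = -7*A^12 - 121*A^8 - 445*A^4 - 445 - 121*A^-4 - 7*A^-8
  A^0 * (63 + 157*d^2 + 32*d^4) = 32*A^8 + 285*A^4 + 569 + 285*A^-4 + 32*A^-8
  A^-2 * (120*d + 87*d^3 + 3*d^5) = -3*A^8 - 102*A^4 - 411 - 411*A^-4 - 102*A^-8 - 3*A^-12
  A^-4 * (99*d^2 + 21*d^4) = 21*A^4 + 183 + 324*A^-4 + 183*A^-8 + 21*A^-12
  A^-6 * (43*d^3 + 2*d^5) = -2*A^4 - 53 - 149*A^-4 - 149*A^-8 - 53*A^-12 - 2*A^-16
  A^-8 * (10*d^4) = 10 + 40*A^-4 + 60*A^-8 + 40*A^-12 + 10*A^-16
  A^-10 * (d^5) = -1 - 5*A^-4 - 10*A^-8 - 10*A^-12 - 5*A^-16 - A^-20
Summing the groups: <K> = -A^20 + 3*A^16 - 4*A^12 + 8*A^8 - 10*A^4 + 10 - 10*A^-4 + 8*A^-8 - 5*A^-12 + 3*A^-16 - A^-20
Normalise by the writhe: (-A^3)^(-w) = (-A^3)^(-4) = A^-12, so f(A) = A^-12 * <K> = -A^8 + 3*A^4 - 4 + 8*A^-4 - 10*A^-8 + 10*A^-12 - 10*A^-16 + 8*A^-20 - 5*A^-24 + 3*A^-28 - A^-32.
Substitute A = t^(-1/4), i.e. A^e → t^(-e/4): V(t) = -t^8 + 3*t^7 - 5*t^6 + 8*t^5 - 10*t^4 + 10*t^3 - 10*t^2 + 8*t - 4 + 3*t^-1 - t^-2

Answer: -t^8 + 3*t^7 - 5*t^6 + 8*t^5 - 10*t^4 + 10*t^3 - 10*t^2 + 8*t - 4 + 3*t^-1 - t^-2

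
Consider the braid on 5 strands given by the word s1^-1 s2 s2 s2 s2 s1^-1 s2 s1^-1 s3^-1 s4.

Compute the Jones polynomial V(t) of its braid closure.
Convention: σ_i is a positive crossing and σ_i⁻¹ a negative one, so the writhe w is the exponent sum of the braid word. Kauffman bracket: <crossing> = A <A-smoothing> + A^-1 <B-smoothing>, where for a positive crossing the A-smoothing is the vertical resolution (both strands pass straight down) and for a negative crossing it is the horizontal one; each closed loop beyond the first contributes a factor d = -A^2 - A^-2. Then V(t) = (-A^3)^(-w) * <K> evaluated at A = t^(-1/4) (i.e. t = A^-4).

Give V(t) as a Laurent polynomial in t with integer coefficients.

The presented braid s1^-1 s2 s2 s2 s2 s1^-1 s2 s1^-1 s3^-1 s4 on 5 strands reduces by inverse Markov moves (closure unchanged at each step):
  Destabilize: the word has the form β·s4 where s4 occurs only as the final letter (β ∈ B_4); drop it and the last strand → 4 strands.
  Destabilize: the word has the form β·s3^-1 where s3^-1 occurs only as the final letter (β ∈ B_3); drop it and the last strand → 3 strands.
Reduced to β = s1^-1 s2 s2 s2 s2 s1^-1 s2 s1^-1 on 3 strands, 8 crossings.
Compute on β:
Braid: s1^-1 s2 s2 s2 s2 s1^-1 s2 s1^-1 on 3 strands, 8 crossings.
Writhe w = (#positive) - (#negative) = 5 - 3 = 2.
Enumerate smoothing states for the bracket polynomial. There are 2^8 = 256 states.
Smooth each crossing (0=||, 1=⌣⌢); contribution A^(Σ sign_k(1-2s_k)) * d^(L-1).
Tabulate the states by total A-exponent and number of loops L (A-exp: L × count):
  A^8: L=4 ×1
  A^6: L=3 ×8
  A^4: L=2 ×22, L=4 ×6
  A^2: L=1 ×23, L=3 ×29, L=5 ×4
  A^0: L=2 ×47, L=4 ×22, L=6 ×1
  A^-2: L=3 ×48, L=5 ×8
  A^-4: L=4 ×27, L=6 ×1
  A^-6: L=5 ×8
  A^-8: L=6 ×1
Each group contributes A^e * Σ count * d^(L-1):
Powers of d = -A^2 - A^-2: d^2 = A^4 + 2 + A^-4; d^3 = -A^6 - 3*A^2 - 3*A^-2 - A^-6; d^4 = A^8 + 4*A^4 + 6 + 4*A^-4 + A^-8; d^5 = -A^10 - 5*A^6 - 10*A^2 - 10*A^-2 - 5*A^-6 - A^-10.
  A^8 * (d^3) = -A^14 - 3*A^10 - 3*A^6 - A^2
  A^6 * (8*d^2) = 8*A^10 + 16*A^6 + 8*A^2
  A^4 * (22*d + 6*d^3) = -6*A^10 - 40*A^6 - 40*A^2 - 6*A^-2
  A^2 * (23 + 29*d^2 + 4*d^4) = 4*A^10 + 45*A^6 + 105*A^2 + 45*A^-2 + 4*A^-6
  A^0 * (47*d + 22*d^3 + d^5) = -A^10 - 27*A^6 - 123*A^2 - 123*A^-2 - 27*A^-6 - A^-10
  A^-2 * (48*d^2 + 8*d^4) = 8*A^6 + 80*A^2 + 144*A^-2 + 80*A^-6 + 8*A^-10
  A^-4 * (27*d^3 + d^5) = -A^6 - 32*A^2 - 91*A^-2 - 91*A^-6 - 32*A^-10 - A^-14
  A^-6 * (8*d^4) = 8*A^2 + 32*A^-2 + 48*A^-6 + 32*A^-10 + 8*A^-14
  A^-8 * (d^5) = -A^2 - 5*A^-2 - 10*A^-6 - 10*A^-10 - 5*A^-14 - A^-18
Summing the groups: <K> = -A^14 + 2*A^10 - 2*A^6 + 4*A^2 - 4*A^-2 + 4*A^-6 - 3*A^-10 + 2*A^-14 - A^-18
Normalise by the writhe: (-A^3)^(-w) = (-A^3)^(-2) = A^-6, so f(A) = A^-6 * <K> = -A^8 + 2*A^4 - 2 + 4*A^-4 - 4*A^-8 + 4*A^-12 - 3*A^-16 + 2*A^-20 - A^-24.
Substitute A = t^(-1/4), i.e. A^e → t^(-e/4): V(t) = -t^6 + 2*t^5 - 3*t^4 + 4*t^3 - 4*t^2 + 4*t - 2 + 2*t^-1 - t^-2

Answer: -t^6 + 2*t^5 - 3*t^4 + 4*t^3 - 4*t^2 + 4*t - 2 + 2*t^-1 - t^-2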